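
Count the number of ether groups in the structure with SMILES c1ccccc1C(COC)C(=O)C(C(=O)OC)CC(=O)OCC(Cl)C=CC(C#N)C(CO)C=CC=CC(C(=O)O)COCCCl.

C6H5– phenyl ring → arene.
pendant –CH2OCH3: C–O–C linkage → ether.
–C(=O)– with carbon on both sides → ketone.
pendant –COOCH3: carbonyl C bonded to C and –OCH3 → ester.
–C(=O)–O–C with C on the carbonyl side → ester.
halogen on an sp³ carbon → alkyl halide.
C=C double bond → alkene.
pendant –C≡N: nitrile.
pendant –CH2OH on an sp³ backbone C → alcohol.
C=C double bond → alkene.
C=C double bond → alkene.
pendant –COOH: carbonyl C bonded to C and –OH → carboxylic acid.
C–O–C with sp³ carbons on both sides and no adjacent C=O → ether.
halogen on an sp³ carbon → alkyl halide.
Ether appears at: CH(CH2OCH3), CH2OCH2 → 2.

2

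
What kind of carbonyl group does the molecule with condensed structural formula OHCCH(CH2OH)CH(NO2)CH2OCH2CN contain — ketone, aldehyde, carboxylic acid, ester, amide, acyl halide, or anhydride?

aldehyde

The carbonyl is in the OHC segment: terminal –CHO: carbonyl C bonded to H and C → aldehyde.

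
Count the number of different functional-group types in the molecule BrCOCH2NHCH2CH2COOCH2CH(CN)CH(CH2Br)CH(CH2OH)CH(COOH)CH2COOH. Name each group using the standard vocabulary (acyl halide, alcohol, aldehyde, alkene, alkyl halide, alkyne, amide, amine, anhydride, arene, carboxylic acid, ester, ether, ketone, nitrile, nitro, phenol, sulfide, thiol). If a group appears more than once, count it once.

7

Working along the chain:
  BrCO: –C(=O)Br: carbonyl C bonded to C and to a halogen → acyl halide (not alkyl halide).
  CH2NHCH2: C–N–C with sp³ carbons and no adjacent C=O → amine (secondary).
  CH2COOCH2: –C(=O)–O–C with C on the carbonyl side → ester.
  CH(CN): pendant –C≡N: nitrile.
  CH(CH2Br): pendant –CH2X: halogen on sp³ carbon → alkyl halide.
  CH(CH2OH): pendant –CH2OH on an sp³ backbone C → alcohol.
  CH(COOH): pendant –COOH: carbonyl C bonded to C and –OH → carboxylic acid.
  COOH: –COOH: carbonyl C bonded to –OH and C → carboxylic acid (the –OH is not a separate alcohol).
Distinct types present: acyl halide, alcohol, alkyl halide, amine, carboxylic acid, ester, nitrile.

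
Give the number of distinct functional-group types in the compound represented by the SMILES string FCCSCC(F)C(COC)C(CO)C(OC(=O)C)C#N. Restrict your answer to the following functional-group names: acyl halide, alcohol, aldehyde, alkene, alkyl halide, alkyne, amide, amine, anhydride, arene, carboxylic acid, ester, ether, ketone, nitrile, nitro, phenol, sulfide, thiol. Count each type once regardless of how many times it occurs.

Reading the structure from left to right:
  FCH2: halogen on an sp³ carbon → alkyl halide.
  CH2SCH2: C–S–C linkage → sulfide (thioether).
  CH(F): halogen on an sp³ carbon → alkyl halide.
  CH(CH2OCH3): pendant –CH2OCH3: C–O–C linkage → ether.
  CH(CH2OH): pendant –CH2OH on an sp³ backbone C → alcohol.
  CH(OCOCH3): pendant –OC(=O)CH3: an acyloxy group → ester.
  CN: –C≡N: carbon triple-bonded to nitrogen → nitrile.
Distinct types present: alcohol, alkyl halide, ester, ether, nitrile, sulfide.

6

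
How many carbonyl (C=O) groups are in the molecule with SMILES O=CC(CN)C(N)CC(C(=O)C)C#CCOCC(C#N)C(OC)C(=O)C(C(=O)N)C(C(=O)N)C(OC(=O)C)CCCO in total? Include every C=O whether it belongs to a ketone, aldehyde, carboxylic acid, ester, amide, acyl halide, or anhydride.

OHC: aldehyde, 1 C=O (running total 1).
CH(COCH3): ketone, 1 C=O (running total 2).
CO: ketone, 1 C=O (running total 3).
CH(CONH2): amide, 1 C=O (running total 4).
CH(CONH2): amide, 1 C=O (running total 5).
CH(OCOCH3): ester, 1 C=O (running total 6).

6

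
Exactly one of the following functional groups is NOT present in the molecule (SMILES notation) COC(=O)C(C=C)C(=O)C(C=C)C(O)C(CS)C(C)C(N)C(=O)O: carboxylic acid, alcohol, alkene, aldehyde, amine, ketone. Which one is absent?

aldehyde

carboxylic acid: present (COOH — –COOH: carbonyl C bonded to –OH and C → carboxylic acid (the –OH is not a separate alcohol)).
ketone: present (CO — –C(=O)– with carbon on both sides → ketone).
amine: present (CH(NH2) — –NH2 on an sp³ carbon with no adjacent C=O → amine).
alcohol: present (CH(OH) — –OH on an sp³ carbon → alcohol (secondary)).
alkene: present (CH(CH=CH2) — pendant –CH=CH2: C=C double bond → alkene).
aldehyde: absent. In CO, the carbonyl carbon is bonded to two carbons, so it is a ketone, not an aldehyde. In COOH, the carbonyl carbon bears –OH, not –H, so it is a carboxylic acid.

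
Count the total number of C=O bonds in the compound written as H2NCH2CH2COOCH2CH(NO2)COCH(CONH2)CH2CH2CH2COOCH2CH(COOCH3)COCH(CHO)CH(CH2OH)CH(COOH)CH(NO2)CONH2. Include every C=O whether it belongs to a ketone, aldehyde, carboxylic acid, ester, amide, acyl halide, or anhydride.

CH2COOCH2: ester, 1 C=O (running total 1).
CO: ketone, 1 C=O (running total 2).
CH(CONH2): amide, 1 C=O (running total 3).
CH2COOCH2: ester, 1 C=O (running total 4).
CH(COOCH3): ester, 1 C=O (running total 5).
CO: ketone, 1 C=O (running total 6).
CH(CHO): aldehyde, 1 C=O (running total 7).
CH(COOH): carboxylic acid, 1 C=O (running total 8).
CONH2: amide, 1 C=O (running total 9).

9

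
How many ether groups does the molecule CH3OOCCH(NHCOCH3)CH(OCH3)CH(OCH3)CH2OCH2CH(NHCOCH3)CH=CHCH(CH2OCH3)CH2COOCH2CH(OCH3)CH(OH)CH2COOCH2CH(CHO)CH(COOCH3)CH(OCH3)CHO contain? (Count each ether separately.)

Reading the structure from left to right:
  CH3OOC: CH3O–C(=O)–: carbonyl C bonded to C and to –OCH3 → ester (not ketone + ether).
  CH(NHCOCH3): pendant –NHC(=O)CH3: N bonded to a carbonyl → amide (not amine).
  CH(OCH3): pendant –OCH3: C–O–C with sp³ C, no adjacent C=O → ether.
  CH(OCH3): pendant –OCH3: C–O–C with sp³ C, no adjacent C=O → ether.
  CH2OCH2: C–O–C with sp³ carbons on both sides and no adjacent C=O → ether.
  CH(NHCOCH3): pendant –NHC(=O)CH3: N bonded to a carbonyl → amide (not amine).
  CH=CH: C=C double bond → alkene.
  CH(CH2OCH3): pendant –CH2OCH3: C–O–C linkage → ether.
  CH2COOCH2: –C(=O)–O–C with C on the carbonyl side → ester.
  CH(OCH3): pendant –OCH3: C–O–C with sp³ C, no adjacent C=O → ether.
  CH(OH): –OH on an sp³ carbon → alcohol (secondary).
  CH2COOCH2: –C(=O)–O–C with C on the carbonyl side → ester.
  CH(CHO): pendant –CHO: carbonyl C bonded to C and H → aldehyde.
  CH(COOCH3): pendant –COOCH3: carbonyl C bonded to C and –OCH3 → ester.
  CH(OCH3): pendant –OCH3: C–O–C with sp³ C, no adjacent C=O → ether.
  CHO: terminal –CHO: carbonyl C bonded to H and C → aldehyde.
Ether appears at: CH(OCH3), CH(OCH3), CH2OCH2, CH(CH2OCH3), CH(OCH3), CH(OCH3) → 6.

6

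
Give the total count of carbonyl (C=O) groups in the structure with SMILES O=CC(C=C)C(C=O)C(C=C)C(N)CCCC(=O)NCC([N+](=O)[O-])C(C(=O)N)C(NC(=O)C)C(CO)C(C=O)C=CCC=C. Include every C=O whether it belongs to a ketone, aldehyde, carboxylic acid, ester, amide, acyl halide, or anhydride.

6

OHC: aldehyde, 1 C=O (running total 1).
CH(CHO): aldehyde, 1 C=O (running total 2).
CH2CONHCH2: amide, 1 C=O (running total 3).
CH(CONH2): amide, 1 C=O (running total 4).
CH(NHCOCH3): amide, 1 C=O (running total 5).
CH(CHO): aldehyde, 1 C=O (running total 6).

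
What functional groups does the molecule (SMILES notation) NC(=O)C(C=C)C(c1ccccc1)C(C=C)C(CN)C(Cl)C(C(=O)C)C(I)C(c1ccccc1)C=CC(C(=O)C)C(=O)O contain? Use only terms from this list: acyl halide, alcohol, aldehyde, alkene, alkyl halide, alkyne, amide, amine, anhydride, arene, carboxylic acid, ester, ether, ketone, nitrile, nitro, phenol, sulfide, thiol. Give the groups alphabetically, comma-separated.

alkene, alkyl halide, amide, amine, arene, carboxylic acid, ketone

Reading the structure from left to right:
  H2NCO: –C(=O)NH2: carbonyl C bonded to C and to N → amide (the N is not a separate amine).
  CH(CH=CH2): pendant –CH=CH2: C=C double bond → alkene.
  CH(C6H5): pendant –C6H5: benzene ring → arene.
  CH(CH=CH2): pendant –CH=CH2: C=C double bond → alkene.
  CH(CH2NH2): pendant –CH2NH2: N on sp³ C, no adjacent C=O → amine.
  CH(Cl): halogen on an sp³ carbon → alkyl halide.
  CH(COCH3): pendant –COCH3: carbonyl C bonded to two carbons → ketone.
  CH(I): halogen on an sp³ carbon → alkyl halide.
  CH(C6H5): pendant –C6H5: benzene ring → arene.
  CH=CH: C=C double bond → alkene.
  CH(COCH3): pendant –COCH3: carbonyl C bonded to two carbons → ketone.
  COOH: –COOH: carbonyl C bonded to –OH and C → carboxylic acid (the –OH is not a separate alcohol).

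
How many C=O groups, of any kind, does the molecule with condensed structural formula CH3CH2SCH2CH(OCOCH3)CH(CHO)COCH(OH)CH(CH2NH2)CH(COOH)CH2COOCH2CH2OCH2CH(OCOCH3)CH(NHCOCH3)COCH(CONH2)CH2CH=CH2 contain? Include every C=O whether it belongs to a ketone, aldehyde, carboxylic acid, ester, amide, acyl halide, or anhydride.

9

CH(OCOCH3): ester, 1 C=O (running total 1).
CH(CHO): aldehyde, 1 C=O (running total 2).
CO: ketone, 1 C=O (running total 3).
CH(COOH): carboxylic acid, 1 C=O (running total 4).
CH2COOCH2: ester, 1 C=O (running total 5).
CH(OCOCH3): ester, 1 C=O (running total 6).
CH(NHCOCH3): amide, 1 C=O (running total 7).
CO: ketone, 1 C=O (running total 8).
CH(CONH2): amide, 1 C=O (running total 9).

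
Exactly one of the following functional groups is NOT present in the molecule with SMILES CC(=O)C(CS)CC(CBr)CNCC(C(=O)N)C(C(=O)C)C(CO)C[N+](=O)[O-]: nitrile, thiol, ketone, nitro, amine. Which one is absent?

amine: present (CH2NHCH2 — C–N–C with sp³ carbons and no adjacent C=O → amine (secondary)).
nitro: present (CH2NO2 — –NO2 on carbon → nitro group).
thiol: present (CH(CH2SH) — pendant –CH2SH → thiol).
ketone: present (CO — –C(=O)– with carbon on both sides → ketone).
nitrile: no segment matches this pattern.

nitrile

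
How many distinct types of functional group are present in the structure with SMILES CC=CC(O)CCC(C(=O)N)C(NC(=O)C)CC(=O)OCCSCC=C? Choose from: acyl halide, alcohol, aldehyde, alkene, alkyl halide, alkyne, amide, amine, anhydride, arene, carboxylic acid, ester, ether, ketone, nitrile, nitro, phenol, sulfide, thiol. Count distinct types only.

C=C double bond → alkene.
–OH on an sp³ carbon → alcohol (secondary).
pendant –CONH2: carbonyl C bonded to C and N → amide.
pendant –NHC(=O)CH3: N bonded to a carbonyl → amide (not amine).
–C(=O)–O–C with C on the carbonyl side → ester.
C–S–C linkage → sulfide (thioether).
C=C double bond → alkene.
Distinct types present: alcohol, alkene, amide, ester, sulfide.

5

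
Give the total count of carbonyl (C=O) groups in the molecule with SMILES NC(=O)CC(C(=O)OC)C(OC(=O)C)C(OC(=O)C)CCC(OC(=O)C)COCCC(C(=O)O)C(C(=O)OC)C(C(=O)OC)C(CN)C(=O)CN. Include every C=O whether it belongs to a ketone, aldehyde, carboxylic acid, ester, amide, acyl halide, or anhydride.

H2NCO: amide, 1 C=O (running total 1).
CH(COOCH3): ester, 1 C=O (running total 2).
CH(OCOCH3): ester, 1 C=O (running total 3).
CH(OCOCH3): ester, 1 C=O (running total 4).
CH(OCOCH3): ester, 1 C=O (running total 5).
CH(COOH): carboxylic acid, 1 C=O (running total 6).
CH(COOCH3): ester, 1 C=O (running total 7).
CH(COOCH3): ester, 1 C=O (running total 8).
CO: ketone, 1 C=O (running total 9).

9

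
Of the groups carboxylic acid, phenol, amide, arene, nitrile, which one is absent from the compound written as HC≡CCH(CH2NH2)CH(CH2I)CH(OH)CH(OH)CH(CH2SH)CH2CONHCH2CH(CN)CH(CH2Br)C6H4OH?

nitrile: present (CH(CN) — pendant –C≡N: nitrile).
arene: present (C6H4OH — –OH attached directly to an aromatic ring → phenol (not alcohol); the ring itself is an arene).
phenol: present (C6H4OH — –OH attached directly to an aromatic ring → phenol (not alcohol); the ring itself is an arene).
amide: present (CH2CONHCH2 — –C(=O)–N– linkage → amide (the N is not an amine)).
carboxylic acid: absent. In CH2CONHCH2, the carbonyl is bonded to nitrogen, not to –OH; that is an amide.

carboxylic acid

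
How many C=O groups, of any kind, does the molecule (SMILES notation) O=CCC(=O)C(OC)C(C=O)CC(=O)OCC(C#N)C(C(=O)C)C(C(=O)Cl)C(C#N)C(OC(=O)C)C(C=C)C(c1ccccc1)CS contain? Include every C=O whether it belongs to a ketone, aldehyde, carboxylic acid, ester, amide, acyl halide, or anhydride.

OHC: aldehyde, 1 C=O (running total 1).
CO: ketone, 1 C=O (running total 2).
CH(CHO): aldehyde, 1 C=O (running total 3).
CH2COOCH2: ester, 1 C=O (running total 4).
CH(COCH3): ketone, 1 C=O (running total 5).
CH(COCl): acyl halide, 1 C=O (running total 6).
CH(OCOCH3): ester, 1 C=O (running total 7).

7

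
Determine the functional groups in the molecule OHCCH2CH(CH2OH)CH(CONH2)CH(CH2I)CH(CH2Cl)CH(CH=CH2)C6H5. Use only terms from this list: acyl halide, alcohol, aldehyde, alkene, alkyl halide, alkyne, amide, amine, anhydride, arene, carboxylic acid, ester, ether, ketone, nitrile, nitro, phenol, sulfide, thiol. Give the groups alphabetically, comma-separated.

alcohol, aldehyde, alkene, alkyl halide, amide, arene

Taking each segment in turn:
  OHC: terminal –CHO: carbonyl C bonded to H and C → aldehyde.
  CH(CH2OH): pendant –CH2OH on an sp³ backbone C → alcohol.
  CH(CONH2): pendant –CONH2: carbonyl C bonded to C and N → amide.
  CH(CH2I): pendant –CH2X: halogen on sp³ carbon → alkyl halide.
  CH(CH2Cl): pendant –CH2X: halogen on sp³ carbon → alkyl halide.
  CH(CH=CH2): pendant –CH=CH2: C=C double bond → alkene.
  C6H5: –C6H5 phenyl ring → arene.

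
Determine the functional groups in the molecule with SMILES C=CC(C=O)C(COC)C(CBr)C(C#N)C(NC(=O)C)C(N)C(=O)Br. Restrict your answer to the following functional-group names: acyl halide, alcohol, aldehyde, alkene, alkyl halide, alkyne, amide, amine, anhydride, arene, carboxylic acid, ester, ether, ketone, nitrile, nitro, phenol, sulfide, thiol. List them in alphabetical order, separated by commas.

C=C double bond → alkene.
pendant –CHO: carbonyl C bonded to C and H → aldehyde.
pendant –CH2OCH3: C–O–C linkage → ether.
pendant –CH2X: halogen on sp³ carbon → alkyl halide.
pendant –C≡N: nitrile.
pendant –NHC(=O)CH3: N bonded to a carbonyl → amide (not amine).
–NH2 on an sp³ carbon with no adjacent C=O → amine.
–C(=O)Br: carbonyl C bonded to C and to a halogen → acyl halide (not alkyl halide).

acyl halide, aldehyde, alkene, alkyl halide, amide, amine, ether, nitrile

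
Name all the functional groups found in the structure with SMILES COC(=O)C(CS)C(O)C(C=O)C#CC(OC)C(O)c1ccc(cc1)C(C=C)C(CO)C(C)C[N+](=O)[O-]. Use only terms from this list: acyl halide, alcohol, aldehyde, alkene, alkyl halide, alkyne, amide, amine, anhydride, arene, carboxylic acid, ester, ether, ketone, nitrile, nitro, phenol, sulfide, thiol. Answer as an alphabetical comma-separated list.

alcohol, aldehyde, alkene, alkyne, arene, ester, ether, nitro, thiol

Reading the structure from left to right:
  CH3OOC: CH3O–C(=O)–: carbonyl C bonded to C and to –OCH3 → ester (not ketone + ether).
  CH(CH2SH): pendant –CH2SH → thiol.
  CH(OH): –OH on an sp³ carbon → alcohol (secondary).
  CH(CHO): pendant –CHO: carbonyl C bonded to C and H → aldehyde.
  C≡C: C≡C triple bond → alkyne.
  CH(OCH3): pendant –OCH3: C–O–C with sp³ C, no adjacent C=O → ether.
  CH(OH): –OH on an sp³ carbon → alcohol (secondary).
  C6H4: para-disubstituted benzene ring → arene.
  CH(CH=CH2): pendant –CH=CH2: C=C double bond → alkene.
  CH(CH2OH): pendant –CH2OH on an sp³ backbone C → alcohol.
  CH2NO2: –NO2 on carbon → nitro group.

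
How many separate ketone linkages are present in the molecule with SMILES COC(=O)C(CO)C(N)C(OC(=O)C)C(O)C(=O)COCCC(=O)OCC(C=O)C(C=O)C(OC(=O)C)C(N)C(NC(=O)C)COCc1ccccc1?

Taking each segment in turn:
  CH3OOC: CH3O–C(=O)–: carbonyl C bonded to C and to –OCH3 → ester (not ketone + ether).
  CH(CH2OH): pendant –CH2OH on an sp³ backbone C → alcohol.
  CH(NH2): –NH2 on an sp³ carbon with no adjacent C=O → amine.
  CH(OCOCH3): pendant –OC(=O)CH3: an acyloxy group → ester.
  CH(OH): –OH on an sp³ carbon → alcohol (secondary).
  CO: –C(=O)– with carbon on both sides → ketone.
  CH2OCH2: C–O–C with sp³ carbons on both sides and no adjacent C=O → ether.
  CH2COOCH2: –C(=O)–O–C with C on the carbonyl side → ester.
  CH(CHO): pendant –CHO: carbonyl C bonded to C and H → aldehyde.
  CH(CHO): pendant –CHO: carbonyl C bonded to C and H → aldehyde.
  CH(OCOCH3): pendant –OC(=O)CH3: an acyloxy group → ester.
  CH(NH2): –NH2 on an sp³ carbon with no adjacent C=O → amine.
  CH(NHCOCH3): pendant –NHC(=O)CH3: N bonded to a carbonyl → amide (not amine).
  CH2OCH2: C–O–C with sp³ carbons on both sides and no adjacent C=O → ether.
  C6H5: –C6H5 phenyl ring → arene.
Ketone appears at: CO → 1.

1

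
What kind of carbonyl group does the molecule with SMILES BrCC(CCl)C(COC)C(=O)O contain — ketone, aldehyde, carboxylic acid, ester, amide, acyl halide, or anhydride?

The carbonyl is in the COOH segment: –COOH: carbonyl C bonded to –OH and C → carboxylic acid (the –OH is not a separate alcohol).

carboxylic acid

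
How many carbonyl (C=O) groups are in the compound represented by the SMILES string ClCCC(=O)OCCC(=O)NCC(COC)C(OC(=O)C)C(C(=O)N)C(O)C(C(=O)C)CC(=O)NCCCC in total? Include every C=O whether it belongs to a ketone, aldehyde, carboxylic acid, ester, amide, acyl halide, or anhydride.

6

CH2COOCH2: ester, 1 C=O (running total 1).
CH2CONHCH2: amide, 1 C=O (running total 2).
CH(OCOCH3): ester, 1 C=O (running total 3).
CH(CONH2): amide, 1 C=O (running total 4).
CH(COCH3): ketone, 1 C=O (running total 5).
CH2CONHCH2: amide, 1 C=O (running total 6).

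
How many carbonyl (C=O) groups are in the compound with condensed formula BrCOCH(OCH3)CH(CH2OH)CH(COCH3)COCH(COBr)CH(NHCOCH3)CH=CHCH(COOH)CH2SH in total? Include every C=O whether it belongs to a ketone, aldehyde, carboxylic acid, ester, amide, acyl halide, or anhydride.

6

BrCO: acyl halide, 1 C=O (running total 1).
CH(COCH3): ketone, 1 C=O (running total 2).
CO: ketone, 1 C=O (running total 3).
CH(COBr): acyl halide, 1 C=O (running total 4).
CH(NHCOCH3): amide, 1 C=O (running total 5).
CH(COOH): carboxylic acid, 1 C=O (running total 6).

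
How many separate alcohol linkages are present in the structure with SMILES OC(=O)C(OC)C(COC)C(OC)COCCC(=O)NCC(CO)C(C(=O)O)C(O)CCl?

Reading the structure from left to right:
  HOOC: –COOH: carbonyl C bonded to –OH and C → carboxylic acid (the –OH is not a separate alcohol).
  CH(OCH3): pendant –OCH3: C–O–C with sp³ C, no adjacent C=O → ether.
  CH(CH2OCH3): pendant –CH2OCH3: C–O–C linkage → ether.
  CH(OCH3): pendant –OCH3: C–O–C with sp³ C, no adjacent C=O → ether.
  CH2OCH2: C–O–C with sp³ carbons on both sides and no adjacent C=O → ether.
  CH2CONHCH2: –C(=O)–N– linkage → amide (the N is not an amine).
  CH(CH2OH): pendant –CH2OH on an sp³ backbone C → alcohol.
  CH(COOH): pendant –COOH: carbonyl C bonded to C and –OH → carboxylic acid.
  CH(OH): –OH on an sp³ carbon → alcohol (secondary).
  CH2Cl: halogen on an sp³ carbon → alkyl halide.
Alcohol appears at: CH(CH2OH), CH(OH) → 2.

2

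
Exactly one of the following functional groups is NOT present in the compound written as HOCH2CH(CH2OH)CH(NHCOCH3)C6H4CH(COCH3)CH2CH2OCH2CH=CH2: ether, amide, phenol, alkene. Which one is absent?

amide: present (CH(NHCOCH3) — pendant –NHC(=O)CH3: N bonded to a carbonyl → amide (not amine)).
alkene: present (CH=CH2 — C=C double bond → alkene).
ether: present (CH2OCH2 — C–O–C with sp³ carbons on both sides and no adjacent C=O → ether).
phenol: absent. In each of HOCH2 and CH(CH2OH), the –OH is on an sp³ carbon, not on an aromatic ring, so it is an alcohol.

phenol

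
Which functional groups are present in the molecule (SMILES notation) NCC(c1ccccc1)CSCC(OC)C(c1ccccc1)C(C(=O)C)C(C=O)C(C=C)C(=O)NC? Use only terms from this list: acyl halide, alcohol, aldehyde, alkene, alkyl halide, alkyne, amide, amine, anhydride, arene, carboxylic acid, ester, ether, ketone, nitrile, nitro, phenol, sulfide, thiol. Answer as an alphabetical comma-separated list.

aldehyde, alkene, amide, amine, arene, ether, ketone, sulfide

Working along the chain:
  H2NCH2: –NH2 on an sp³ carbon with no adjacent C=O → amine.
  CH(C6H5): pendant –C6H5: benzene ring → arene.
  CH2SCH2: C–S–C linkage → sulfide (thioether).
  CH(OCH3): pendant –OCH3: C–O–C with sp³ C, no adjacent C=O → ether.
  CH(C6H5): pendant –C6H5: benzene ring → arene.
  CH(COCH3): pendant –COCH3: carbonyl C bonded to two carbons → ketone.
  CH(CHO): pendant –CHO: carbonyl C bonded to C and H → aldehyde.
  CH(CH=CH2): pendant –CH=CH2: C=C double bond → alkene.
  CONHCH3: –C(=O)NHCH3: carbonyl C bonded to C and to N → amide (the N is not an amine).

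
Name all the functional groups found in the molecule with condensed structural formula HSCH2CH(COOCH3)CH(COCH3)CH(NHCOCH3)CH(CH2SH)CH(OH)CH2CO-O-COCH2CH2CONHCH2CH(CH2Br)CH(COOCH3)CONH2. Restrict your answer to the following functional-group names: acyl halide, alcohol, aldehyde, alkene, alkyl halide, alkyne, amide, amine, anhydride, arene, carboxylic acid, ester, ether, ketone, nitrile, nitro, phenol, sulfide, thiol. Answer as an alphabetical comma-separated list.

–SH on an sp³ carbon → thiol.
pendant –COOCH3: carbonyl C bonded to C and –OCH3 → ester.
pendant –COCH3: carbonyl C bonded to two carbons → ketone.
pendant –NHC(=O)CH3: N bonded to a carbonyl → amide (not amine).
pendant –CH2SH → thiol.
–OH on an sp³ carbon → alcohol (secondary).
two acyl groups sharing one oxygen, –C(=O)–O–C(=O)– → anhydride.
–C(=O)–N– linkage → amide (the N is not an amine).
pendant –CH2X: halogen on sp³ carbon → alkyl halide.
pendant –COOCH3: carbonyl C bonded to C and –OCH3 → ester.
–C(=O)NH2: carbonyl C bonded to C and to N → amide (the N is not a separate amine).

alcohol, alkyl halide, amide, anhydride, ester, ketone, thiol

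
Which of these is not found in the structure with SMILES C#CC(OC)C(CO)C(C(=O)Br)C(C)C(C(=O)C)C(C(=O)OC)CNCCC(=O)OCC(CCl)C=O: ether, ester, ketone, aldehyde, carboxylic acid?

ketone: present (CH(COCH3) — pendant –COCH3: carbonyl C bonded to two carbons → ketone).
ester: present (CH(COOCH3) — pendant –COOCH3: carbonyl C bonded to C and –OCH3 → ester).
ether: present (CH(OCH3) — pendant –OCH3: C–O–C with sp³ C, no adjacent C=O → ether).
aldehyde: present (CHO — terminal –CHO: carbonyl C bonded to H and C → aldehyde).
carboxylic acid: absent. In each of CH(COOCH3) and CH2COOCH2, the acyl oxygen is bonded to carbon (–O–C), not to H, so this is an ester.

carboxylic acid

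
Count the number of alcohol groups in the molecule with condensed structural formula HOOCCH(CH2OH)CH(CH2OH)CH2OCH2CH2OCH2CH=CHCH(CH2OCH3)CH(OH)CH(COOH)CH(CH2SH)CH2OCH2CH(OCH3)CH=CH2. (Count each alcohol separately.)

–COOH: carbonyl C bonded to –OH and C → carboxylic acid (the –OH is not a separate alcohol).
pendant –CH2OH on an sp³ backbone C → alcohol.
pendant –CH2OH on an sp³ backbone C → alcohol.
C–O–C with sp³ carbons on both sides and no adjacent C=O → ether.
C–O–C with sp³ carbons on both sides and no adjacent C=O → ether.
C=C double bond → alkene.
pendant –CH2OCH3: C–O–C linkage → ether.
–OH on an sp³ carbon → alcohol (secondary).
pendant –COOH: carbonyl C bonded to C and –OH → carboxylic acid.
pendant –CH2SH → thiol.
C–O–C with sp³ carbons on both sides and no adjacent C=O → ether.
pendant –OCH3: C–O–C with sp³ C, no adjacent C=O → ether.
C=C double bond → alkene.
Alcohol appears at: CH(CH2OH), CH(CH2OH), CH(OH) → 3.

3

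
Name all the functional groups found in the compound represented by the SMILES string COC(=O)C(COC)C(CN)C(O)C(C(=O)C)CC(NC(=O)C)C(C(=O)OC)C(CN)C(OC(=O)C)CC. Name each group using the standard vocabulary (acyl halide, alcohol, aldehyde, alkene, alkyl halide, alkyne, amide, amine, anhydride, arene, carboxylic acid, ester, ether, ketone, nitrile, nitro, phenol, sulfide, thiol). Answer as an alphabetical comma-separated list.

Reading the structure from left to right:
  CH3OOC: CH3O–C(=O)–: carbonyl C bonded to C and to –OCH3 → ester (not ketone + ether).
  CH(CH2OCH3): pendant –CH2OCH3: C–O–C linkage → ether.
  CH(CH2NH2): pendant –CH2NH2: N on sp³ C, no adjacent C=O → amine.
  CH(OH): –OH on an sp³ carbon → alcohol (secondary).
  CH(COCH3): pendant –COCH3: carbonyl C bonded to two carbons → ketone.
  CH(NHCOCH3): pendant –NHC(=O)CH3: N bonded to a carbonyl → amide (not amine).
  CH(COOCH3): pendant –COOCH3: carbonyl C bonded to C and –OCH3 → ester.
  CH(CH2NH2): pendant –CH2NH2: N on sp³ C, no adjacent C=O → amine.
  CH(OCOCH3): pendant –OC(=O)CH3: an acyloxy group → ester.

alcohol, amide, amine, ester, ether, ketone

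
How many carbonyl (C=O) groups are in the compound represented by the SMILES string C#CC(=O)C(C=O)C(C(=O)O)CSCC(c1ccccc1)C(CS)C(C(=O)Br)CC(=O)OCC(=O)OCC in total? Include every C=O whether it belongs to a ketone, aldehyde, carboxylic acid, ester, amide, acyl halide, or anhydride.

CO: ketone, 1 C=O (running total 1).
CH(CHO): aldehyde, 1 C=O (running total 2).
CH(COOH): carboxylic acid, 1 C=O (running total 3).
CH(COBr): acyl halide, 1 C=O (running total 4).
CH2COOCH2: ester, 1 C=O (running total 5).
COOCH2CH3: ester, 1 C=O (running total 6).

6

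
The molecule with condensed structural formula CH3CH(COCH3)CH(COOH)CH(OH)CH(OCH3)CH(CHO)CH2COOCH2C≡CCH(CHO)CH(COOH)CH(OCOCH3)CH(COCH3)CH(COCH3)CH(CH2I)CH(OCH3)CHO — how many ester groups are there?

Taking each segment in turn:
  CH(COCH3): pendant –COCH3: carbonyl C bonded to two carbons → ketone.
  CH(COOH): pendant –COOH: carbonyl C bonded to C and –OH → carboxylic acid.
  CH(OH): –OH on an sp³ carbon → alcohol (secondary).
  CH(OCH3): pendant –OCH3: C–O–C with sp³ C, no adjacent C=O → ether.
  CH(CHO): pendant –CHO: carbonyl C bonded to C and H → aldehyde.
  CH2COOCH2: –C(=O)–O–C with C on the carbonyl side → ester.
  C≡C: C≡C triple bond → alkyne.
  CH(CHO): pendant –CHO: carbonyl C bonded to C and H → aldehyde.
  CH(COOH): pendant –COOH: carbonyl C bonded to C and –OH → carboxylic acid.
  CH(OCOCH3): pendant –OC(=O)CH3: an acyloxy group → ester.
  CH(COCH3): pendant –COCH3: carbonyl C bonded to two carbons → ketone.
  CH(COCH3): pendant –COCH3: carbonyl C bonded to two carbons → ketone.
  CH(CH2I): pendant –CH2X: halogen on sp³ carbon → alkyl halide.
  CH(OCH3): pendant –OCH3: C–O–C with sp³ C, no adjacent C=O → ether.
  CHO: terminal –CHO: carbonyl C bonded to H and C → aldehyde.
Ester appears at: CH2COOCH2, CH(OCOCH3) → 2.

2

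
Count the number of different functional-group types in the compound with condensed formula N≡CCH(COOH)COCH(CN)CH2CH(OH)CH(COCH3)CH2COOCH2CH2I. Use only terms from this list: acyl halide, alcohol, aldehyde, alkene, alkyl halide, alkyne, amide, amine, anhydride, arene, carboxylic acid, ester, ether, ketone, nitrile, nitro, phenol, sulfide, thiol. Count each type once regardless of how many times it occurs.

6

Reading the structure from left to right:
  N≡C: N≡C–: carbon triple-bonded to nitrogen → nitrile.
  CH(COOH): pendant –COOH: carbonyl C bonded to C and –OH → carboxylic acid.
  CO: –C(=O)– with carbon on both sides → ketone.
  CH(CN): pendant –C≡N: nitrile.
  CH(OH): –OH on an sp³ carbon → alcohol (secondary).
  CH(COCH3): pendant –COCH3: carbonyl C bonded to two carbons → ketone.
  CH2COOCH2: –C(=O)–O–C with C on the carbonyl side → ester.
  CH2I: halogen on an sp³ carbon → alkyl halide.
Distinct types present: alcohol, alkyl halide, carboxylic acid, ester, ketone, nitrile.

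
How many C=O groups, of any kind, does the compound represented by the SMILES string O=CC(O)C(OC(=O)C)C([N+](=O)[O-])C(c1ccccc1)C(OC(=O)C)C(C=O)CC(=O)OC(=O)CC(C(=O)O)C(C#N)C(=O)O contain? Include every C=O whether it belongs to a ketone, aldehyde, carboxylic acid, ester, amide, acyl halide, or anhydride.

8

OHC: aldehyde, 1 C=O (running total 1).
CH(OCOCH3): ester, 1 C=O (running total 2).
CH(OCOCH3): ester, 1 C=O (running total 3).
CH(CHO): aldehyde, 1 C=O (running total 4).
CH2CO-O-COCH2: anhydride, 2 C=O (running total 6).
CH(COOH): carboxylic acid, 1 C=O (running total 7).
COOH: carboxylic acid, 1 C=O (running total 8).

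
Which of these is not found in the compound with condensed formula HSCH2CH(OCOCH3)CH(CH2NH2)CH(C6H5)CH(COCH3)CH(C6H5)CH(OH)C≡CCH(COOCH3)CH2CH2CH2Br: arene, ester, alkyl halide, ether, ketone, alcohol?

arene: present (CH(C6H5) — pendant –C6H5: benzene ring → arene).
alkyl halide: present (CH2Br — halogen on an sp³ carbon → alkyl halide).
alcohol: present (CH(OH) — –OH on an sp³ carbon → alcohol (secondary)).
ketone: present (CH(COCH3) — pendant –COCH3: carbonyl C bonded to two carbons → ketone).
ester: present (CH(OCOCH3) — pendant –OC(=O)CH3: an acyloxy group → ester).
ether: absent. In each of CH(OCOCH3) and CH(COOCH3), the C–O–C oxygen is adjacent to a C=O, so it belongs to an ester, not an ether.

ether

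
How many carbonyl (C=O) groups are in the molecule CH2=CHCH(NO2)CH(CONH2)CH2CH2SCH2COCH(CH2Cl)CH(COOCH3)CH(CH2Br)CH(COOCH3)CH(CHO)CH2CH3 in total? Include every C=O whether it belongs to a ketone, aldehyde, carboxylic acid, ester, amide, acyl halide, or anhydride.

5

CH(CONH2): amide, 1 C=O (running total 1).
CO: ketone, 1 C=O (running total 2).
CH(COOCH3): ester, 1 C=O (running total 3).
CH(COOCH3): ester, 1 C=O (running total 4).
CH(CHO): aldehyde, 1 C=O (running total 5).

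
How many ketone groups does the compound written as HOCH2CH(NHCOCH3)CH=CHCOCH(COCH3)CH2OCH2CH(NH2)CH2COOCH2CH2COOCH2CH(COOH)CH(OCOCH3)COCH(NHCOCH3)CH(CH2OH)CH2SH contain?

3

Working along the chain:
  HOCH2: HO– on an sp³ carbon → alcohol.
  CH(NHCOCH3): pendant –NHC(=O)CH3: N bonded to a carbonyl → amide (not amine).
  CH=CH: C=C double bond → alkene.
  CO: –C(=O)– with carbon on both sides → ketone.
  CH(COCH3): pendant –COCH3: carbonyl C bonded to two carbons → ketone.
  CH2OCH2: C–O–C with sp³ carbons on both sides and no adjacent C=O → ether.
  CH(NH2): –NH2 on an sp³ carbon with no adjacent C=O → amine.
  CH2COOCH2: –C(=O)–O–C with C on the carbonyl side → ester.
  CH2COOCH2: –C(=O)–O–C with C on the carbonyl side → ester.
  CH(COOH): pendant –COOH: carbonyl C bonded to C and –OH → carboxylic acid.
  CH(OCOCH3): pendant –OC(=O)CH3: an acyloxy group → ester.
  CO: –C(=O)– with carbon on both sides → ketone.
  CH(NHCOCH3): pendant –NHC(=O)CH3: N bonded to a carbonyl → amide (not amine).
  CH(CH2OH): pendant –CH2OH on an sp³ backbone C → alcohol.
  CH2SH: –SH on an sp³ carbon → thiol.
Ketone appears at: CO, CH(COCH3), CO → 3.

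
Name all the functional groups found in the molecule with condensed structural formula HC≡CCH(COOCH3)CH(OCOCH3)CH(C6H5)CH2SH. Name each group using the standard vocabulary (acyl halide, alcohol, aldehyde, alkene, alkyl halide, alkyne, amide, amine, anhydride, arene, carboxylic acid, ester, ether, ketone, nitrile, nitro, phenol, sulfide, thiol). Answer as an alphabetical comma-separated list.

alkyne, arene, ester, thiol

C≡C triple bond → alkyne.
pendant –COOCH3: carbonyl C bonded to C and –OCH3 → ester.
pendant –OC(=O)CH3: an acyloxy group → ester.
pendant –C6H5: benzene ring → arene.
–SH on an sp³ carbon → thiol.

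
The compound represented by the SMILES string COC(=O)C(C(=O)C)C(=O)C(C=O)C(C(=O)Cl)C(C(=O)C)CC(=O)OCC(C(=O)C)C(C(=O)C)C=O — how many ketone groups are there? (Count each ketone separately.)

CH3O–C(=O)–: carbonyl C bonded to C and to –OCH3 → ester (not ketone + ether).
pendant –COCH3: carbonyl C bonded to two carbons → ketone.
–C(=O)– with carbon on both sides → ketone.
pendant –CHO: carbonyl C bonded to C and H → aldehyde.
pendant –C(=O)X: carbonyl C bonded to C and halogen → acyl halide.
pendant –COCH3: carbonyl C bonded to two carbons → ketone.
–C(=O)–O–C with C on the carbonyl side → ester.
pendant –COCH3: carbonyl C bonded to two carbons → ketone.
pendant –COCH3: carbonyl C bonded to two carbons → ketone.
terminal –CHO: carbonyl C bonded to H and C → aldehyde.
Ketone appears at: CH(COCH3), CO, CH(COCH3), CH(COCH3), CH(COCH3) → 5.

5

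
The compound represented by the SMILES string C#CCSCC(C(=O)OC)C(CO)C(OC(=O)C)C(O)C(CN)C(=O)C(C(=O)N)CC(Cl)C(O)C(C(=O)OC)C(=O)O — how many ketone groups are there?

C≡C triple bond → alkyne.
C–S–C linkage → sulfide (thioether).
pendant –COOCH3: carbonyl C bonded to C and –OCH3 → ester.
pendant –CH2OH on an sp³ backbone C → alcohol.
pendant –OC(=O)CH3: an acyloxy group → ester.
–OH on an sp³ carbon → alcohol (secondary).
pendant –CH2NH2: N on sp³ C, no adjacent C=O → amine.
–C(=O)– with carbon on both sides → ketone.
pendant –CONH2: carbonyl C bonded to C and N → amide.
halogen on an sp³ carbon → alkyl halide.
–OH on an sp³ carbon → alcohol (secondary).
pendant –COOCH3: carbonyl C bonded to C and –OCH3 → ester.
–COOH: carbonyl C bonded to –OH and C → carboxylic acid (the –OH is not a separate alcohol).
Ketone appears at: CO → 1.

1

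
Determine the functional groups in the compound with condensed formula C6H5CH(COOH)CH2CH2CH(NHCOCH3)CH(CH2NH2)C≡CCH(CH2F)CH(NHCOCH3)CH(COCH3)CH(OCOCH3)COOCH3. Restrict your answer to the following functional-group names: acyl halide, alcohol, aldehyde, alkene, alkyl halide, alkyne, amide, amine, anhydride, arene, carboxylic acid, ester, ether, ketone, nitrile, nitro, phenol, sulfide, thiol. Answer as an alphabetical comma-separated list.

alkyl halide, alkyne, amide, amine, arene, carboxylic acid, ester, ketone

C6H5– phenyl ring → arene.
pendant –COOH: carbonyl C bonded to C and –OH → carboxylic acid.
pendant –NHC(=O)CH3: N bonded to a carbonyl → amide (not amine).
pendant –CH2NH2: N on sp³ C, no adjacent C=O → amine.
C≡C triple bond → alkyne.
pendant –CH2X: halogen on sp³ carbon → alkyl halide.
pendant –NHC(=O)CH3: N bonded to a carbonyl → amide (not amine).
pendant –COCH3: carbonyl C bonded to two carbons → ketone.
pendant –OC(=O)CH3: an acyloxy group → ester.
–C(=O)OCH3: carbonyl C bonded to C and to –OCH3 → ester (not ketone + ether).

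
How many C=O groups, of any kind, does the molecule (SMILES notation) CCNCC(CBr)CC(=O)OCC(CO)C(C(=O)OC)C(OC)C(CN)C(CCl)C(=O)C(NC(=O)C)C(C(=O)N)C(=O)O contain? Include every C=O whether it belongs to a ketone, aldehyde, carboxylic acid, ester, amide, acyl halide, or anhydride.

6

CH2COOCH2: ester, 1 C=O (running total 1).
CH(COOCH3): ester, 1 C=O (running total 2).
CO: ketone, 1 C=O (running total 3).
CH(NHCOCH3): amide, 1 C=O (running total 4).
CH(CONH2): amide, 1 C=O (running total 5).
COOH: carboxylic acid, 1 C=O (running total 6).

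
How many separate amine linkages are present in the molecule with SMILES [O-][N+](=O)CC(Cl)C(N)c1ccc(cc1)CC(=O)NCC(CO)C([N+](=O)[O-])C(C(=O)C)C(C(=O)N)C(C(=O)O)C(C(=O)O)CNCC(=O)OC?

2

Taking each segment in turn:
  O2NCH2: –NO2 on carbon → nitro group.
  CH(Cl): halogen on an sp³ carbon → alkyl halide.
  CH(NH2): –NH2 on an sp³ carbon with no adjacent C=O → amine.
  C6H4: para-disubstituted benzene ring → arene.
  CH2CONHCH2: –C(=O)–N– linkage → amide (the N is not an amine).
  CH(CH2OH): pendant –CH2OH on an sp³ backbone C → alcohol.
  CH(NO2): –NO2 on an sp³ carbon → nitro (the N=O is not a carbonyl).
  CH(COCH3): pendant –COCH3: carbonyl C bonded to two carbons → ketone.
  CH(CONH2): pendant –CONH2: carbonyl C bonded to C and N → amide.
  CH(COOH): pendant –COOH: carbonyl C bonded to C and –OH → carboxylic acid.
  CH(COOH): pendant –COOH: carbonyl C bonded to C and –OH → carboxylic acid.
  CH2NHCH2: C–N–C with sp³ carbons and no adjacent C=O → amine (secondary).
  COOCH3: –C(=O)OCH3: carbonyl C bonded to C and to –OCH3 → ester (not ketone + ether).
Amine appears at: CH(NH2), CH2NHCH2 → 2.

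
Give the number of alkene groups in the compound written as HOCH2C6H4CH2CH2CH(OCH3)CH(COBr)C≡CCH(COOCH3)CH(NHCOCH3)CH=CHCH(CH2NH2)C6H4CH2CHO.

HO– on an sp³ carbon → alcohol.
para-disubstituted benzene ring → arene.
pendant –OCH3: C–O–C with sp³ C, no adjacent C=O → ether.
pendant –C(=O)X: carbonyl C bonded to C and halogen → acyl halide.
C≡C triple bond → alkyne.
pendant –COOCH3: carbonyl C bonded to C and –OCH3 → ester.
pendant –NHC(=O)CH3: N bonded to a carbonyl → amide (not amine).
C=C double bond → alkene.
pendant –CH2NH2: N on sp³ C, no adjacent C=O → amine.
para-disubstituted benzene ring → arene.
terminal –CHO: carbonyl C bonded to H and C → aldehyde.
Alkene appears at: CH=CH → 1.

1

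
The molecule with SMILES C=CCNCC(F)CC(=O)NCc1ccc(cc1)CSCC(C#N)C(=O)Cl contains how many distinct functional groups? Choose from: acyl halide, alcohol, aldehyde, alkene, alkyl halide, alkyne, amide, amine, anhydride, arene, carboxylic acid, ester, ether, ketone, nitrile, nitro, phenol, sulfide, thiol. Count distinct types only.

8

Taking each segment in turn:
  CH2=CH: C=C double bond → alkene.
  CH2NHCH2: C–N–C with sp³ carbons and no adjacent C=O → amine (secondary).
  CH(F): halogen on an sp³ carbon → alkyl halide.
  CH2CONHCH2: –C(=O)–N– linkage → amide (the N is not an amine).
  C6H4: para-disubstituted benzene ring → arene.
  CH2SCH2: C–S–C linkage → sulfide (thioether).
  CH(CN): pendant –C≡N: nitrile.
  COCl: –C(=O)Cl: carbonyl C bonded to C and to a halogen → acyl halide (not alkyl halide).
Distinct types present: acyl halide, alkene, alkyl halide, amide, amine, arene, nitrile, sulfide.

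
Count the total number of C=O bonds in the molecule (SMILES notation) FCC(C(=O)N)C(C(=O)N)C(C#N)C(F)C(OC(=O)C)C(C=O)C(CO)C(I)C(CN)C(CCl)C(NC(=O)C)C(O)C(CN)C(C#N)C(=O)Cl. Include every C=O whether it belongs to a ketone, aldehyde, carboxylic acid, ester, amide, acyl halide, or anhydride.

CH(CONH2): amide, 1 C=O (running total 1).
CH(CONH2): amide, 1 C=O (running total 2).
CH(OCOCH3): ester, 1 C=O (running total 3).
CH(CHO): aldehyde, 1 C=O (running total 4).
CH(NHCOCH3): amide, 1 C=O (running total 5).
COCl: acyl halide, 1 C=O (running total 6).

6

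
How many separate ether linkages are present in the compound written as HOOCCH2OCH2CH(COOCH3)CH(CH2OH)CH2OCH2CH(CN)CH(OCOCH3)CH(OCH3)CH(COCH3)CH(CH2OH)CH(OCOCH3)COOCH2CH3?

Taking each segment in turn:
  HOOC: –COOH: carbonyl C bonded to –OH and C → carboxylic acid (the –OH is not a separate alcohol).
  CH2OCH2: C–O–C with sp³ carbons on both sides and no adjacent C=O → ether.
  CH(COOCH3): pendant –COOCH3: carbonyl C bonded to C and –OCH3 → ester.
  CH(CH2OH): pendant –CH2OH on an sp³ backbone C → alcohol.
  CH2OCH2: C–O–C with sp³ carbons on both sides and no adjacent C=O → ether.
  CH(CN): pendant –C≡N: nitrile.
  CH(OCOCH3): pendant –OC(=O)CH3: an acyloxy group → ester.
  CH(OCH3): pendant –OCH3: C–O–C with sp³ C, no adjacent C=O → ether.
  CH(COCH3): pendant –COCH3: carbonyl C bonded to two carbons → ketone.
  CH(CH2OH): pendant –CH2OH on an sp³ backbone C → alcohol.
  CH(OCOCH3): pendant –OC(=O)CH3: an acyloxy group → ester.
  COOCH2CH3: –C(=O)OCH2CH3: carbonyl C bonded to C and to –OEt → ester.
Ether appears at: CH2OCH2, CH2OCH2, CH(OCH3) → 3.

3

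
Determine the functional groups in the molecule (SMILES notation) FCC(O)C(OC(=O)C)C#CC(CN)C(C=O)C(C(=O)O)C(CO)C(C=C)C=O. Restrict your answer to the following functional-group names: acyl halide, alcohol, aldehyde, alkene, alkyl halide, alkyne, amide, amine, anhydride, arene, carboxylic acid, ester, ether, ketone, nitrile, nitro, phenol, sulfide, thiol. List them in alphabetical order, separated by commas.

halogen on an sp³ carbon → alkyl halide.
–OH on an sp³ carbon → alcohol (secondary).
pendant –OC(=O)CH3: an acyloxy group → ester.
C≡C triple bond → alkyne.
pendant –CH2NH2: N on sp³ C, no adjacent C=O → amine.
pendant –CHO: carbonyl C bonded to C and H → aldehyde.
pendant –COOH: carbonyl C bonded to C and –OH → carboxylic acid.
pendant –CH2OH on an sp³ backbone C → alcohol.
pendant –CH=CH2: C=C double bond → alkene.
terminal –CHO: carbonyl C bonded to H and C → aldehyde.

alcohol, aldehyde, alkene, alkyl halide, alkyne, amine, carboxylic acid, ester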